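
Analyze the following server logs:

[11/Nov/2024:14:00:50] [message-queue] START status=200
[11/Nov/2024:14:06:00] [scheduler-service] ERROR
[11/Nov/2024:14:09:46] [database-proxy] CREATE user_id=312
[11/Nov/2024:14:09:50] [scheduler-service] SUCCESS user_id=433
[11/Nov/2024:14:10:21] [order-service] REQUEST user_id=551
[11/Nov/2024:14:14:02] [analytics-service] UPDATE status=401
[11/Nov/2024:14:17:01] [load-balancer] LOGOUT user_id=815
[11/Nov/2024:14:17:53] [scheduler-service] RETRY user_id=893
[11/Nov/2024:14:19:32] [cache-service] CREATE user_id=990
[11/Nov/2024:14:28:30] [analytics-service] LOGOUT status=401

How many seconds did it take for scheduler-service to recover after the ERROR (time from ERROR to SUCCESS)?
230

To calculate recovery time:

1. Find ERROR event for scheduler-service: 11/Nov/2024:14:06:00
2. Find next SUCCESS event for scheduler-service: 11/Nov/2024:14:09:50
3. Recovery time: 11/Nov/2024:14:09:50 - 11/Nov/2024:14:06:00 = 230 seconds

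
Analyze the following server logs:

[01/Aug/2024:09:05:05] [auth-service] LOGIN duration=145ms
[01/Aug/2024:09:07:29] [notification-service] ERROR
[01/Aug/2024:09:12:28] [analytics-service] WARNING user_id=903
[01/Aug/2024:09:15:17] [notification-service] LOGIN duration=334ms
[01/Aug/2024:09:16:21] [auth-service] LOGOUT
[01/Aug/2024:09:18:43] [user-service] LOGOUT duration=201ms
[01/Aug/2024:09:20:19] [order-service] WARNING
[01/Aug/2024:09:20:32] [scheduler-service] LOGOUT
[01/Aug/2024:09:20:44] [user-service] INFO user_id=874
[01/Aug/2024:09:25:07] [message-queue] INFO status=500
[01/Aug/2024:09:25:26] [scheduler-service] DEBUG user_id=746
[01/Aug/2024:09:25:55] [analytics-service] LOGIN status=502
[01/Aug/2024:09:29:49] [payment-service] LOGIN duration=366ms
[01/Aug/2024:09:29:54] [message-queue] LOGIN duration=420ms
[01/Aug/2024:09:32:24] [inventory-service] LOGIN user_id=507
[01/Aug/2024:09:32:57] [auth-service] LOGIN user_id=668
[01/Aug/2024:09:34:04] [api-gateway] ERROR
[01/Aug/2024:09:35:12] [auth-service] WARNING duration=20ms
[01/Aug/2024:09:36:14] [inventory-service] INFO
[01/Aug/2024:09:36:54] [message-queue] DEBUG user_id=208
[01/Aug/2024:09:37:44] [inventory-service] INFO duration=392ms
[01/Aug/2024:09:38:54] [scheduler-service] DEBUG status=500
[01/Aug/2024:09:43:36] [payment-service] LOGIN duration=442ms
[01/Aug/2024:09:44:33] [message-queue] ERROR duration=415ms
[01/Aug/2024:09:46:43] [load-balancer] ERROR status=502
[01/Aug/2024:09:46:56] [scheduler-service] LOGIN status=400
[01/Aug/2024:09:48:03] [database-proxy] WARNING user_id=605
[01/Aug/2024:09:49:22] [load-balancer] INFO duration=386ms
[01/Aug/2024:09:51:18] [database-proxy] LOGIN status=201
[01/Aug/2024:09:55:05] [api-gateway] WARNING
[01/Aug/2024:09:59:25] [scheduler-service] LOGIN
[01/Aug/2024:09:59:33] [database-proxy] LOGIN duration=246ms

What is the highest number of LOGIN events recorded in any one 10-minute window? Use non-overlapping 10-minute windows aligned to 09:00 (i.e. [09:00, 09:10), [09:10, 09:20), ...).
3

To find the burst window:

1. Divide the log period into non-overlapping 10-minute windows starting at 09:00
2. Count LOGIN events in each window
3. Find the window with maximum count
4. Maximum events in a window: 3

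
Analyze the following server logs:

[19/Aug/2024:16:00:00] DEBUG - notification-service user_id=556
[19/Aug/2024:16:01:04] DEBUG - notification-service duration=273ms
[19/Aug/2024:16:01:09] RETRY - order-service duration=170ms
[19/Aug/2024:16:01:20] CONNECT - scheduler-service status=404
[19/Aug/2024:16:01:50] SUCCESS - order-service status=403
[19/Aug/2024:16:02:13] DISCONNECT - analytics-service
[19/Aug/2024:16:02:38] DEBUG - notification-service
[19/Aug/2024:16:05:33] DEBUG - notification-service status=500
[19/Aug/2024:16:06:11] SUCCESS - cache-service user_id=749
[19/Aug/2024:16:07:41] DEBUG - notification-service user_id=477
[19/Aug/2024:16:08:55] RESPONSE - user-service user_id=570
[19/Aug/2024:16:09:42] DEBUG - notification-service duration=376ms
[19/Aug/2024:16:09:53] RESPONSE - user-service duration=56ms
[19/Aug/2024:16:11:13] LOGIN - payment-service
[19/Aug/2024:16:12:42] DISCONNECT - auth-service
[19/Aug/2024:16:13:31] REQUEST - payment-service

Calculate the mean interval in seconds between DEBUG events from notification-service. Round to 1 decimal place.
116.4

To calculate average interval:

1. Find all DEBUG events for notification-service in order
2. Calculate time gaps between consecutive events
3. Compute mean of gaps: 582 / 5 = 116.4 seconds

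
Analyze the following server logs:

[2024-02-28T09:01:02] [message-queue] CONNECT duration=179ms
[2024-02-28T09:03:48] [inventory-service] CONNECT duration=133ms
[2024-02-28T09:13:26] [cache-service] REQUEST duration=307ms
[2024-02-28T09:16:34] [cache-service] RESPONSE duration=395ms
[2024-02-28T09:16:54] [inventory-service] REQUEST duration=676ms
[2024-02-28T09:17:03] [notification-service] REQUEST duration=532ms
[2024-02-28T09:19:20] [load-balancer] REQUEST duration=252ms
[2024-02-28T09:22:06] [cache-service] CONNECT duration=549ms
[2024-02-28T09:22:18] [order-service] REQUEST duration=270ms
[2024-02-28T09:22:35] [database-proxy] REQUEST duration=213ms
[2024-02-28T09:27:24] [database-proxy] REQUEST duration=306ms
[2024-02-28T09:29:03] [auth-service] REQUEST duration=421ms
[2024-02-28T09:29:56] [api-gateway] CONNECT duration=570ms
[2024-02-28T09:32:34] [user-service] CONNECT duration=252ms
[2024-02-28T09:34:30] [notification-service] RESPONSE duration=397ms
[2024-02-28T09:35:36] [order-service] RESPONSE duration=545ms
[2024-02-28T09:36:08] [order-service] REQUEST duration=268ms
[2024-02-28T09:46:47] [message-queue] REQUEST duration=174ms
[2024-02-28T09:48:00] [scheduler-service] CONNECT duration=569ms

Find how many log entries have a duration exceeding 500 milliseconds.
6

To count timeouts:

1. Threshold: 500ms
2. Extract duration from each log entry
3. Count entries where duration > 500
4. Timeout count: 6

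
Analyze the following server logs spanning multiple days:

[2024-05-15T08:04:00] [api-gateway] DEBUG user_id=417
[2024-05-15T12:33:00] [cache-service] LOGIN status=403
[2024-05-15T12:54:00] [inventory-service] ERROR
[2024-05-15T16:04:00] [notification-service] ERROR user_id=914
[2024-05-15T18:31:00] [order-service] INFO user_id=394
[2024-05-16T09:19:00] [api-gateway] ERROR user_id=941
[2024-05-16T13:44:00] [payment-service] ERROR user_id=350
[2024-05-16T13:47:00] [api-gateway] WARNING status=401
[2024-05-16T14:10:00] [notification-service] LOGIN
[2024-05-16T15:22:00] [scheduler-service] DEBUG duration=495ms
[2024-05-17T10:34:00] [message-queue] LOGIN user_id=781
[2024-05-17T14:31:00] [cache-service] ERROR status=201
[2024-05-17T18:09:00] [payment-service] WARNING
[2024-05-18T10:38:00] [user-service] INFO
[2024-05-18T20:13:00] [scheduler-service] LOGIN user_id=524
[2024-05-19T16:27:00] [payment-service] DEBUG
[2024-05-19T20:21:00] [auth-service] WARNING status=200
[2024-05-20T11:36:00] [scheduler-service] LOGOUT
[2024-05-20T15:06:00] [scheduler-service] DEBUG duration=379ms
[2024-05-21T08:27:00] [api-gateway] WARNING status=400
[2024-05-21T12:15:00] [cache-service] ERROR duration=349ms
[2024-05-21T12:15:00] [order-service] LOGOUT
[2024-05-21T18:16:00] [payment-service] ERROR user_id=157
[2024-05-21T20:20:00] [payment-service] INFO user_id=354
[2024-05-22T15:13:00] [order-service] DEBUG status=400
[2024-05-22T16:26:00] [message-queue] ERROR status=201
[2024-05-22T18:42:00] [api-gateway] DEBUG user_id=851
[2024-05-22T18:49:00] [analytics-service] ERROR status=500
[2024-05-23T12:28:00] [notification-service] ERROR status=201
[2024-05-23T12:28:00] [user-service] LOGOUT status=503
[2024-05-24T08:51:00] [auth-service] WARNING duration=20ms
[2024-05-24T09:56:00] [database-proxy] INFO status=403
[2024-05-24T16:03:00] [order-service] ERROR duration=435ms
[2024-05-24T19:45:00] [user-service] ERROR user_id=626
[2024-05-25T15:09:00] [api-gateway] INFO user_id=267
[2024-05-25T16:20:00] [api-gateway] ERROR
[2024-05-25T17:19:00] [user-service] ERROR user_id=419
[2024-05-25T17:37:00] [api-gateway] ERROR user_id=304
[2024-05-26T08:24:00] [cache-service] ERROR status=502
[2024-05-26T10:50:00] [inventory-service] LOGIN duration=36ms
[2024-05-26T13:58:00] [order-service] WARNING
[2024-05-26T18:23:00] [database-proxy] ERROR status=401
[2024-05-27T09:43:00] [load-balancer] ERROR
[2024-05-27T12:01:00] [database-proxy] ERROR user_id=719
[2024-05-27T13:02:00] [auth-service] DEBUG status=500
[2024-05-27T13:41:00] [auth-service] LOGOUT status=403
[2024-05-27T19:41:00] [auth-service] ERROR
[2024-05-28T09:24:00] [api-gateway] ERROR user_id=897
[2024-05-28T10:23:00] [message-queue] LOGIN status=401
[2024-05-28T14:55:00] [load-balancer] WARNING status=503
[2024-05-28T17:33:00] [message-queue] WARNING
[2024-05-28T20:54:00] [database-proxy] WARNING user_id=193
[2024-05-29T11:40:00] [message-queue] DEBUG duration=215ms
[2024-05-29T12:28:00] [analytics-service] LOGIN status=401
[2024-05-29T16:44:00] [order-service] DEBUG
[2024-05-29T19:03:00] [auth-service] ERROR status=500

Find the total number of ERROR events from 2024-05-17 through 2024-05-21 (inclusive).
3

To filter by date range:

1. Date range: 2024-05-17 through 2024-05-21, both dates inclusive
2. Filter for ERROR events whose date falls in this range
3. Count matching events: 3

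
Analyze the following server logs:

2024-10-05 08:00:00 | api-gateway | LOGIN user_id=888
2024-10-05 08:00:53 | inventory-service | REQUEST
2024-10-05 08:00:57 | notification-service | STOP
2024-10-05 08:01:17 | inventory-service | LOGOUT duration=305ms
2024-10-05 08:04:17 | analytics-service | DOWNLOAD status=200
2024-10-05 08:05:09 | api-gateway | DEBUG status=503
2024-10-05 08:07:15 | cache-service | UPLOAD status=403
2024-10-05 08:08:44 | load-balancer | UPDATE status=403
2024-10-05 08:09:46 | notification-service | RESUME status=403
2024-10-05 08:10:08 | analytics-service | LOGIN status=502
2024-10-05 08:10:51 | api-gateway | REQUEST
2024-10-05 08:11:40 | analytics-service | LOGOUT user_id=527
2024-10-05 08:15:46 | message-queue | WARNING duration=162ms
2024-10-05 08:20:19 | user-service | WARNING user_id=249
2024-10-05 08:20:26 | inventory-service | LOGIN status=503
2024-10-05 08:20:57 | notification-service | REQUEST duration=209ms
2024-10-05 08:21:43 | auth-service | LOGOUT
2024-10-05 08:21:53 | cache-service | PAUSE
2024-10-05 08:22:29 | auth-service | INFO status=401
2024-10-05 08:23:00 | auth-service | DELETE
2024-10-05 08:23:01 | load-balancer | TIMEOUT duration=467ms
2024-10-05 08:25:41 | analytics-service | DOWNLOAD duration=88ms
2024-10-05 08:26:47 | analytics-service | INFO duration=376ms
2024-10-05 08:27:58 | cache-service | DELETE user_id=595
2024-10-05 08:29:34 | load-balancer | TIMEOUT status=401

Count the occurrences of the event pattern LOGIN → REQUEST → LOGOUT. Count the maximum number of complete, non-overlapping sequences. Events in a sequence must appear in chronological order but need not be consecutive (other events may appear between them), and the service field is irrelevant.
3

To count sequences:

1. Look for pattern: LOGIN → REQUEST → LOGOUT
2. Greedily scan the log in chronological order, matching each sequence element in turn (ignoring service)
3. Each time the full pattern completes, increment the count and restart matching from the next event
4. Complete non-overlapping sequences found: 3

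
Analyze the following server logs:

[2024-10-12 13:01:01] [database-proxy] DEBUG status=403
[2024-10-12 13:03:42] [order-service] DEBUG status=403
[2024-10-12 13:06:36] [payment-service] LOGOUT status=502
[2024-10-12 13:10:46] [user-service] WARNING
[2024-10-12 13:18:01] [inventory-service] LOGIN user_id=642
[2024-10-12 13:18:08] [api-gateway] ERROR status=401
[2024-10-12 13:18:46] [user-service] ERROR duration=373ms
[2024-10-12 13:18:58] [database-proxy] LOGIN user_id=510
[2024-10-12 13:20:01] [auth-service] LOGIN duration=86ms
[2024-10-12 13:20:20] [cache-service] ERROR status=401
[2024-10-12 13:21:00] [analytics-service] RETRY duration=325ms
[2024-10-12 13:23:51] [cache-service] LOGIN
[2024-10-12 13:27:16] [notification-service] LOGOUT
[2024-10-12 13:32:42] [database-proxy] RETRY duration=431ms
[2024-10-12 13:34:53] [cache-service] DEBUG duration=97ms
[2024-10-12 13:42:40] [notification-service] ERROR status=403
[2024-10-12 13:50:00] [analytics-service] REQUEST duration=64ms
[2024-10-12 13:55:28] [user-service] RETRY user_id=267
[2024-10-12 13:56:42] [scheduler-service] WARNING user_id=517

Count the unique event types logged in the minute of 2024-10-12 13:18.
2

To count unique event types:

1. Filter events in the minute starting at 2024-10-12 13:18
2. Extract event types from matching entries
3. Count unique types: 2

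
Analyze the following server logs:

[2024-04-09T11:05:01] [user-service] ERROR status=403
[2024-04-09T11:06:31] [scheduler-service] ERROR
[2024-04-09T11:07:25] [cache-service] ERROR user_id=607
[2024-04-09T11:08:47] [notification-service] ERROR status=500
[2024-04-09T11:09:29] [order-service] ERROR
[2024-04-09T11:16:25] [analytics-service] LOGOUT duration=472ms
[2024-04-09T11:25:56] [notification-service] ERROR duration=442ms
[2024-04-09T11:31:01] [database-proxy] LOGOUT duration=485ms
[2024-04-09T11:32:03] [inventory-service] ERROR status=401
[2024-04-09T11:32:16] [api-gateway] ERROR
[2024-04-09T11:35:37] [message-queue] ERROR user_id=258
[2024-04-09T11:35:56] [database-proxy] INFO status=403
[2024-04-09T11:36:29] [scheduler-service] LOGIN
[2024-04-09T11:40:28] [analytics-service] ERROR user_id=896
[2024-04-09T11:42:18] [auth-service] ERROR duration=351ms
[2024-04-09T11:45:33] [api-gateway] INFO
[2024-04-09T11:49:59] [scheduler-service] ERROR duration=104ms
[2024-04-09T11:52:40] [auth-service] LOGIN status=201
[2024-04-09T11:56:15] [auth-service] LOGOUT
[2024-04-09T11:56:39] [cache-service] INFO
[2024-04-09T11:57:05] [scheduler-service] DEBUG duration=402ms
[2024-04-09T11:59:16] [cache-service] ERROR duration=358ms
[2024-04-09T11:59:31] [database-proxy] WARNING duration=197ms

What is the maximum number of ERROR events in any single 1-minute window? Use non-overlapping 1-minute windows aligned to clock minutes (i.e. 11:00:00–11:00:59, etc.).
2

To find the burst window:

1. Divide the log period into non-overlapping 1-minute windows starting at 11:00
2. Count ERROR events in each window
3. Find the window with maximum count
4. Maximum events in a window: 2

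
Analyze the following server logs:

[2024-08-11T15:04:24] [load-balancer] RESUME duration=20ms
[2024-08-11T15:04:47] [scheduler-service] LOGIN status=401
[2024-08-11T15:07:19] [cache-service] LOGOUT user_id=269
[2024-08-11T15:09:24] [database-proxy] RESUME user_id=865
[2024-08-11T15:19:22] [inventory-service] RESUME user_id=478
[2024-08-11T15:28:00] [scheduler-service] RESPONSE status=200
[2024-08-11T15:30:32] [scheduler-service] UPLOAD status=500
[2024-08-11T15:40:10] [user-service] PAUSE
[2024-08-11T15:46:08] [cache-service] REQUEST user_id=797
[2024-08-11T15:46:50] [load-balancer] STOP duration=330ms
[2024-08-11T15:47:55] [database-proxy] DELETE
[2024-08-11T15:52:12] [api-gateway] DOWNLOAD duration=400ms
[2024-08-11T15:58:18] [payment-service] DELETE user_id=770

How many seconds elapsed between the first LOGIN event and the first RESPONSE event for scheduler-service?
1393

To find the time between events:

1. Locate the first LOGIN event for scheduler-service: 2024-08-11T15:04:47
2. Locate the first RESPONSE event for scheduler-service: 2024-08-11T15:28:00
3. Calculate the difference: 2024-08-11T15:28:00 - 2024-08-11T15:04:47 = 1393 seconds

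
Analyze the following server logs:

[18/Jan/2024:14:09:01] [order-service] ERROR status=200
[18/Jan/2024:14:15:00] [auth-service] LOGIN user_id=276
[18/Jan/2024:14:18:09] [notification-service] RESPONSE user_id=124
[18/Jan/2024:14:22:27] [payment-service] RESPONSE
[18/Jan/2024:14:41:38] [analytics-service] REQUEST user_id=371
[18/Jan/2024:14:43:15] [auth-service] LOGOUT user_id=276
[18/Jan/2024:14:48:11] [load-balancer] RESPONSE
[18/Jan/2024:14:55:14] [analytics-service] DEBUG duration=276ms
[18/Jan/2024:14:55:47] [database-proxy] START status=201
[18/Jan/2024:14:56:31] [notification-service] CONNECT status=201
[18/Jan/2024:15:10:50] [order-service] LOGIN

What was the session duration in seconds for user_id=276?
1695

To calculate session duration:

1. Find LOGIN event for user_id=276: 18/Jan/2024:14:15:00
2. Find LOGOUT event for user_id=276: 18/Jan/2024:14:43:15
3. Session duration: 18/Jan/2024:14:43:15 - 18/Jan/2024:14:15:00 = 1695 seconds (28 minutes)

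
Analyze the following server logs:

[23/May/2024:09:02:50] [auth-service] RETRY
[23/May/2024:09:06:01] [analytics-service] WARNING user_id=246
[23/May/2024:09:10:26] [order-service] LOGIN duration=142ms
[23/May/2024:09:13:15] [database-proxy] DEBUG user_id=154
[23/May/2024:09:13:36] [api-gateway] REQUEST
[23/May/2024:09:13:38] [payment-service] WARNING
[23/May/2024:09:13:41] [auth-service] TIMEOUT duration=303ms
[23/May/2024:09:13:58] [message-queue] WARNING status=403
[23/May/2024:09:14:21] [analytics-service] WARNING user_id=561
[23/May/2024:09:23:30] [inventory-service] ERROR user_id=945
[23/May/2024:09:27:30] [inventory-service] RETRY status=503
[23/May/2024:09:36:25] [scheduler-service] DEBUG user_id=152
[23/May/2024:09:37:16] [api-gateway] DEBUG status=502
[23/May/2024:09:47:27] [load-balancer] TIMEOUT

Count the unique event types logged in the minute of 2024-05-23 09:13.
4

To count unique event types:

1. Filter events in the minute starting at 2024-05-23 09:13
2. Extract event types from matching entries
3. Count unique types: 4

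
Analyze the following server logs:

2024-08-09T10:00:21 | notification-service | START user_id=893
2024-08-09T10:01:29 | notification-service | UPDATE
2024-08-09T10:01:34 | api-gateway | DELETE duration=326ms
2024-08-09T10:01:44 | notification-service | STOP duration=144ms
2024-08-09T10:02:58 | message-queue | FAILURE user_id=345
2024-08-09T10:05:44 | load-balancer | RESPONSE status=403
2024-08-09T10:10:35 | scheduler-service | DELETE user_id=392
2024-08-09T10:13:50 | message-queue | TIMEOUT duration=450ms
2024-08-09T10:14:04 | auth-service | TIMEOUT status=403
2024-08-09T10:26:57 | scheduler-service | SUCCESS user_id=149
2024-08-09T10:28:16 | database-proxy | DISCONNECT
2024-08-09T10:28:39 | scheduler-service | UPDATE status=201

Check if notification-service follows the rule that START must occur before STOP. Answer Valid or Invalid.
Valid

To validate ordering:

1. Required order: START → STOP
2. Rule: START must occur before STOP
3. Check actual order of events for notification-service
4. Result: Valid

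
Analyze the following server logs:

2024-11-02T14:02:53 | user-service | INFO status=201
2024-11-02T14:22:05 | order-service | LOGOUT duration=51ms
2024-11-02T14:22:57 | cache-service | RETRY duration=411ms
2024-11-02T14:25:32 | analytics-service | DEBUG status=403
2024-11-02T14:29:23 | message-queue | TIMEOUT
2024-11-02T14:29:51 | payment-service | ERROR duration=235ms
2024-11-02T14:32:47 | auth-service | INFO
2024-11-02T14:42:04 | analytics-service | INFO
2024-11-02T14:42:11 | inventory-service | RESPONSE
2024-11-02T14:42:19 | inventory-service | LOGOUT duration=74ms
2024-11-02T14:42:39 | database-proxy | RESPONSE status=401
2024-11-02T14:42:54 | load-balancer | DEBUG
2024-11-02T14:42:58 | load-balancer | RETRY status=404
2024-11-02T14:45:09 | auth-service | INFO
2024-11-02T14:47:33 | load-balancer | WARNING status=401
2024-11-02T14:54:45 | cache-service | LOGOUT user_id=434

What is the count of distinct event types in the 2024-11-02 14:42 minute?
5

To count unique event types:

1. Filter events in the minute starting at 2024-11-02 14:42
2. Extract event types from matching entries
3. Count unique types: 5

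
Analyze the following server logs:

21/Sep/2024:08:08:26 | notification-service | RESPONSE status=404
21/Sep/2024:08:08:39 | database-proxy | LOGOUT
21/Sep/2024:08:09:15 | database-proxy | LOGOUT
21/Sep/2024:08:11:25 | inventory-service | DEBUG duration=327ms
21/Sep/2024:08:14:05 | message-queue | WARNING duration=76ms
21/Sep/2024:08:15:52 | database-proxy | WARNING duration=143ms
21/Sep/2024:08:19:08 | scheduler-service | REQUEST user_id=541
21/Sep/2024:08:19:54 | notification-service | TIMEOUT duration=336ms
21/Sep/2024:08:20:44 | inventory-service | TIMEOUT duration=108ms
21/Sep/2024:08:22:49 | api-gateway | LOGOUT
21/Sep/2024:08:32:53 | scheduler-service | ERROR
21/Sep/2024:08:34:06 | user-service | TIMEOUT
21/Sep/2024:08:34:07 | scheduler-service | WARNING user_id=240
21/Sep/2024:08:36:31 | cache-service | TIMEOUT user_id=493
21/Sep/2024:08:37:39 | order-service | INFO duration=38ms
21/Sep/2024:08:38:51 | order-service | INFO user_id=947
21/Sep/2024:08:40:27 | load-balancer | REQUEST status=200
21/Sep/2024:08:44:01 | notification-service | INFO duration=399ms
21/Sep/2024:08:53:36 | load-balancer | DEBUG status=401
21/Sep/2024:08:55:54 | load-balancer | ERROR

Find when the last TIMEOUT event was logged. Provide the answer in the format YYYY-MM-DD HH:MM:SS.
2024-09-21 08:36:31

To find the last event:

1. Filter for all TIMEOUT events
2. Sort by timestamp
3. Select the last one
4. Timestamp: 2024-09-21 08:36:31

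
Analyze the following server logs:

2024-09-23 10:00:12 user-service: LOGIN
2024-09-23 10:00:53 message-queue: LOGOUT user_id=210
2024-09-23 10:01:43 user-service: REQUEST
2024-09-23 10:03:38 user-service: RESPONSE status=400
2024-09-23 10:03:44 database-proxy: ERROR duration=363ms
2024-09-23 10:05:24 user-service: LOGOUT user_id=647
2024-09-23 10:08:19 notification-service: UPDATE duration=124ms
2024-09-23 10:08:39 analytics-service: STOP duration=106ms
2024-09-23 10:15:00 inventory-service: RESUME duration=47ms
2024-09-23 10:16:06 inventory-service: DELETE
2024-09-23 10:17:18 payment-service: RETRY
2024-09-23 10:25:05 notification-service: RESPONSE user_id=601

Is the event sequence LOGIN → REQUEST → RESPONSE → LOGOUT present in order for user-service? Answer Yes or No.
Yes

To verify sequence order:

1. Find all events in sequence LOGIN → REQUEST → RESPONSE → LOGOUT for user-service
2. Extract their timestamps
3. Check if timestamps are in ascending order
4. Result: Yes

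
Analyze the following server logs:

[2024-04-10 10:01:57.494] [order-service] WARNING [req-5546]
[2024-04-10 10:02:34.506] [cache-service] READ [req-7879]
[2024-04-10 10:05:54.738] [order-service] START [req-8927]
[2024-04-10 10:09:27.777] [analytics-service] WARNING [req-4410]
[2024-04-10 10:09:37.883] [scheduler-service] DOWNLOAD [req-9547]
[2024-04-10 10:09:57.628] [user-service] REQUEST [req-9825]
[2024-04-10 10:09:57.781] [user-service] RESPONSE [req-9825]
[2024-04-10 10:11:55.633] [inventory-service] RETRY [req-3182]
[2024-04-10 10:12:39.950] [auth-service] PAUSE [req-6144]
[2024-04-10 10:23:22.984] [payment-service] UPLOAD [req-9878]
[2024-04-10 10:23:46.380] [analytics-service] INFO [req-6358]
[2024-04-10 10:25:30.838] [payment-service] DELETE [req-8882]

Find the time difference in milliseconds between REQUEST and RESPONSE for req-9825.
153

To calculate latency:

1. Find REQUEST with id req-9825: 2024-04-10 10:09:57.628
2. Find RESPONSE with id req-9825: 2024-04-10 10:09:57.781
3. Latency: 2024-04-10 10:09:57.781 - 2024-04-10 10:09:57.628 = 153ms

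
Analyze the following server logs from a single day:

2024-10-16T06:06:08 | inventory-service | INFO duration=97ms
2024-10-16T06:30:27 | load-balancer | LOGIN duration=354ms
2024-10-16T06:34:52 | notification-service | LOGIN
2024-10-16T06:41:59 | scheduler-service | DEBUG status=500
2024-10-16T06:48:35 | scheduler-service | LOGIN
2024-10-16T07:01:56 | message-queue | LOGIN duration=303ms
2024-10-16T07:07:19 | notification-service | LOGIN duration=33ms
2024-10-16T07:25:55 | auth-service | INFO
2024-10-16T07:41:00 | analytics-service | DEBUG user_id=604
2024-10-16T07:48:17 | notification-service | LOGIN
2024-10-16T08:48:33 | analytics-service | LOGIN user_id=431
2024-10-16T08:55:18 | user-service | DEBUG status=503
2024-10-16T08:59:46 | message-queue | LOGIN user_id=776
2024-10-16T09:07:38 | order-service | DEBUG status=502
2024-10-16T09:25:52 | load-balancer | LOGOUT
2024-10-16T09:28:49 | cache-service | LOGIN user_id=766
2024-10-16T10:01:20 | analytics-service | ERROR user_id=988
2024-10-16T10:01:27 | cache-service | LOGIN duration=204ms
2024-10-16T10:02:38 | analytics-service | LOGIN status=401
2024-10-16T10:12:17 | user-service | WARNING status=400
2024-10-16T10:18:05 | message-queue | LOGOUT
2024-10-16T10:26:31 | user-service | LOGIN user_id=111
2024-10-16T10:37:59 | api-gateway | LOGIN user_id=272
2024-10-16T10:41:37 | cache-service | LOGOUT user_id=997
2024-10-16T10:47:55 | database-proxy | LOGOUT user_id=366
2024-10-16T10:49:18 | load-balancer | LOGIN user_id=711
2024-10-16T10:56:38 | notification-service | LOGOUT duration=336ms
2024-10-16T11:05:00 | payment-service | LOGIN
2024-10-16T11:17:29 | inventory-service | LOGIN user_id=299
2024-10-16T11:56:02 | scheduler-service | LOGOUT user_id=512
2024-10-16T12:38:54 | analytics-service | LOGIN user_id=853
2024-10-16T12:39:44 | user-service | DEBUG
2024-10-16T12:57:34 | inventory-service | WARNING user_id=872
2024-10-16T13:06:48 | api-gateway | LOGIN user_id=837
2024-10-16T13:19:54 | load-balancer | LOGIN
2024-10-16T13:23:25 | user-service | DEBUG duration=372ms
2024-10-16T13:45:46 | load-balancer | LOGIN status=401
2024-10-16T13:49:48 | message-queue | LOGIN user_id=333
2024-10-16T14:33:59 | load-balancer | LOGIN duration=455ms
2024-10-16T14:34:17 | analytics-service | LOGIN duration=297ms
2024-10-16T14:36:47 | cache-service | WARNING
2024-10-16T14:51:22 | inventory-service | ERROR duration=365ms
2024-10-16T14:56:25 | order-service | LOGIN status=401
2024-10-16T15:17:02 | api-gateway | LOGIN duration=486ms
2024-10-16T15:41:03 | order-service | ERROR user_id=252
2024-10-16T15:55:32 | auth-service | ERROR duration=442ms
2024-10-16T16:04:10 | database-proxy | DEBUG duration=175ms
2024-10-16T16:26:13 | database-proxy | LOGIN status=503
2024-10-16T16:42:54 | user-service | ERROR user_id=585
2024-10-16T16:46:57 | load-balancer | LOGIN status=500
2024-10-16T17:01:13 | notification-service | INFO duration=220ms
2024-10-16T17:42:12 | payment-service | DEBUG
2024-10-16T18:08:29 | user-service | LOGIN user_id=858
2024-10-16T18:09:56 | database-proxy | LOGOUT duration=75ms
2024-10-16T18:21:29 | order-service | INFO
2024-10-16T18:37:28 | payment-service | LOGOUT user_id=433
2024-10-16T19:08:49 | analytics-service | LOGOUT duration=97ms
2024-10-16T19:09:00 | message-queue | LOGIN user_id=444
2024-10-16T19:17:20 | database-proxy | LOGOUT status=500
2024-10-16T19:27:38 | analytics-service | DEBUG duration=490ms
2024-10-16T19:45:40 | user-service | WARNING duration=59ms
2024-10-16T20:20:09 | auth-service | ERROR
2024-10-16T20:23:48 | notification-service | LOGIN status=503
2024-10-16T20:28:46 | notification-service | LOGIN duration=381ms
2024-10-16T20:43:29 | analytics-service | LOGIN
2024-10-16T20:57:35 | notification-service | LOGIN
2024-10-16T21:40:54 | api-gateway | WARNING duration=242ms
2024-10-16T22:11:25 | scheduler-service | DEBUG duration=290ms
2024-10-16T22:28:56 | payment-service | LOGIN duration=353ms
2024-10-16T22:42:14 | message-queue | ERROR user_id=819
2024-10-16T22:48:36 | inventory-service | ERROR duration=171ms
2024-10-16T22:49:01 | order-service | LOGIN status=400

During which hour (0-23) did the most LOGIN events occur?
10

To find the peak hour:

1. Group all LOGIN events by hour
2. Count events in each hour
3. Find hour with maximum count
4. Peak hour: 10 (with 5 events)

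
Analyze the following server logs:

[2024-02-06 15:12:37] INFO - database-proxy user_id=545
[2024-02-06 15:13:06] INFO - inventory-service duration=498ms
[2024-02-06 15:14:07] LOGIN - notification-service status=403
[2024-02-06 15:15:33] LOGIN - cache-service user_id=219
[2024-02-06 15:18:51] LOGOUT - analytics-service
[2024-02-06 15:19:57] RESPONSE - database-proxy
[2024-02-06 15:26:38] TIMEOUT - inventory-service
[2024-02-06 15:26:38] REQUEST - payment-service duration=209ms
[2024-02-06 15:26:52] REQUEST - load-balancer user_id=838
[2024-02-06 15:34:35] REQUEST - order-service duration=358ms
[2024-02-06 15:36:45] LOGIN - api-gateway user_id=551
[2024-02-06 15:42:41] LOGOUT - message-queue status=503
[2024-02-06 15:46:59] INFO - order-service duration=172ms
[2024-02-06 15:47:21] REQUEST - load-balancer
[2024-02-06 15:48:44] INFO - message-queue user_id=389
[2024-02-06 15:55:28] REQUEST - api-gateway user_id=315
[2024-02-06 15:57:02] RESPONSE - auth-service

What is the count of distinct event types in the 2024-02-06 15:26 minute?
2

To count unique event types:

1. Filter events in the minute starting at 2024-02-06 15:26
2. Extract event types from matching entries
3. Count unique types: 2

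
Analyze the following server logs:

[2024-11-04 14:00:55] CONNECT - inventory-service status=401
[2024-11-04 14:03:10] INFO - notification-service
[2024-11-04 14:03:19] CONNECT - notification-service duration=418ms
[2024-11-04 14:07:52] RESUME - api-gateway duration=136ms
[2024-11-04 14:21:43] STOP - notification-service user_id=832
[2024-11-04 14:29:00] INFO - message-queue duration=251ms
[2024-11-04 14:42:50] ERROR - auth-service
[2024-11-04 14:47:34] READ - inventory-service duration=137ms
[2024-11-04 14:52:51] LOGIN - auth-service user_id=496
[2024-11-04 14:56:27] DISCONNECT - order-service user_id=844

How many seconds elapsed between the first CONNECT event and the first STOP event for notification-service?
1104

To find the time between events:

1. Locate the first CONNECT event for notification-service: 2024-11-04 14:03:19
2. Locate the first STOP event for notification-service: 2024-11-04 14:21:43
3. Calculate the difference: 2024-11-04 14:21:43 - 2024-11-04 14:03:19 = 1104 seconds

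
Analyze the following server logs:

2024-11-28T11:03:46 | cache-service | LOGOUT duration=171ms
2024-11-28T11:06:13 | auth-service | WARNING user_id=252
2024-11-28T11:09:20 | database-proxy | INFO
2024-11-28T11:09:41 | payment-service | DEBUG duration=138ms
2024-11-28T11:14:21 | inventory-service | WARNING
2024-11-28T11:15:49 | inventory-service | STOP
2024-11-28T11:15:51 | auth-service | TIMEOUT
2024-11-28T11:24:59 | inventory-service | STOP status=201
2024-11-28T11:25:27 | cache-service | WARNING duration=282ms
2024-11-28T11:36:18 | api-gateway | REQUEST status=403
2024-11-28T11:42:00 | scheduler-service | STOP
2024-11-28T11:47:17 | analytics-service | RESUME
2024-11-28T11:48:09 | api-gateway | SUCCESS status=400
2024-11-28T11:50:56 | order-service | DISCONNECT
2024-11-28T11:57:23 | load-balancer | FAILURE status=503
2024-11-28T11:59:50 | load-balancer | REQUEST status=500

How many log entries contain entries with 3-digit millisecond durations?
3

To find matching entries:

1. Pattern to match: entries with 3-digit millisecond durations
2. Scan each log entry for the pattern
3. Count matches: 3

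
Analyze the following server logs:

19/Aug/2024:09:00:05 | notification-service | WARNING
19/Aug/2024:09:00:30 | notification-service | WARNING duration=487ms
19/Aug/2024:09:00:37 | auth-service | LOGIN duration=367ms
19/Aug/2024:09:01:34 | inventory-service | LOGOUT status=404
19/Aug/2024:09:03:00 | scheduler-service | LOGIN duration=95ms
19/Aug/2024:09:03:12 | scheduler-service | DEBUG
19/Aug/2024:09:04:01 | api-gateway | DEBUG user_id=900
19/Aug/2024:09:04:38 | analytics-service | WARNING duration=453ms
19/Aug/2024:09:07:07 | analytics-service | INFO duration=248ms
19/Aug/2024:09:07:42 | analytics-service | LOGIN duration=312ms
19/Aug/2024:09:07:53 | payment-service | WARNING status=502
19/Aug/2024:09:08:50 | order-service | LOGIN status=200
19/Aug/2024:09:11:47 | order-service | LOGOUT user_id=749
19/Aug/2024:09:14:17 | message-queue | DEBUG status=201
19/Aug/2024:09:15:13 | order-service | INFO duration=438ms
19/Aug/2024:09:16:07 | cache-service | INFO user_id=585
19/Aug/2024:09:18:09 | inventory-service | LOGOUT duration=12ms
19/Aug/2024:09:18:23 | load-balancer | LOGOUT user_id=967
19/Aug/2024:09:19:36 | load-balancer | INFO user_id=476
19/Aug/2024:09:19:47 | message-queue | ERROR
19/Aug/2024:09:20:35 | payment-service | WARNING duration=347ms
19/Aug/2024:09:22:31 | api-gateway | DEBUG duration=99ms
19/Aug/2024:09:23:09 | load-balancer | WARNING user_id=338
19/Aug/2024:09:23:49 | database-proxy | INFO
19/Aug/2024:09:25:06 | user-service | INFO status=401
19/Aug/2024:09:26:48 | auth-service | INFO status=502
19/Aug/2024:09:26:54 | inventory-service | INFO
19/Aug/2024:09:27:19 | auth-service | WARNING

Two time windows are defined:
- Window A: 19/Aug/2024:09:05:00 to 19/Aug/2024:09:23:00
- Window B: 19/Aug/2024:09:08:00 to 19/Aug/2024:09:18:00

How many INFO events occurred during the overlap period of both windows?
2

To find overlap events:

1. Window A: 19/Aug/2024:09:05:00 to 19/Aug/2024:09:23:00
2. Window B: 19/Aug/2024:09:08:00 to 19/Aug/2024:09:18:00
3. Overlap period: 19/Aug/2024:09:08:00 to 19/Aug/2024:09:18:00
4. Count INFO events in overlap: 2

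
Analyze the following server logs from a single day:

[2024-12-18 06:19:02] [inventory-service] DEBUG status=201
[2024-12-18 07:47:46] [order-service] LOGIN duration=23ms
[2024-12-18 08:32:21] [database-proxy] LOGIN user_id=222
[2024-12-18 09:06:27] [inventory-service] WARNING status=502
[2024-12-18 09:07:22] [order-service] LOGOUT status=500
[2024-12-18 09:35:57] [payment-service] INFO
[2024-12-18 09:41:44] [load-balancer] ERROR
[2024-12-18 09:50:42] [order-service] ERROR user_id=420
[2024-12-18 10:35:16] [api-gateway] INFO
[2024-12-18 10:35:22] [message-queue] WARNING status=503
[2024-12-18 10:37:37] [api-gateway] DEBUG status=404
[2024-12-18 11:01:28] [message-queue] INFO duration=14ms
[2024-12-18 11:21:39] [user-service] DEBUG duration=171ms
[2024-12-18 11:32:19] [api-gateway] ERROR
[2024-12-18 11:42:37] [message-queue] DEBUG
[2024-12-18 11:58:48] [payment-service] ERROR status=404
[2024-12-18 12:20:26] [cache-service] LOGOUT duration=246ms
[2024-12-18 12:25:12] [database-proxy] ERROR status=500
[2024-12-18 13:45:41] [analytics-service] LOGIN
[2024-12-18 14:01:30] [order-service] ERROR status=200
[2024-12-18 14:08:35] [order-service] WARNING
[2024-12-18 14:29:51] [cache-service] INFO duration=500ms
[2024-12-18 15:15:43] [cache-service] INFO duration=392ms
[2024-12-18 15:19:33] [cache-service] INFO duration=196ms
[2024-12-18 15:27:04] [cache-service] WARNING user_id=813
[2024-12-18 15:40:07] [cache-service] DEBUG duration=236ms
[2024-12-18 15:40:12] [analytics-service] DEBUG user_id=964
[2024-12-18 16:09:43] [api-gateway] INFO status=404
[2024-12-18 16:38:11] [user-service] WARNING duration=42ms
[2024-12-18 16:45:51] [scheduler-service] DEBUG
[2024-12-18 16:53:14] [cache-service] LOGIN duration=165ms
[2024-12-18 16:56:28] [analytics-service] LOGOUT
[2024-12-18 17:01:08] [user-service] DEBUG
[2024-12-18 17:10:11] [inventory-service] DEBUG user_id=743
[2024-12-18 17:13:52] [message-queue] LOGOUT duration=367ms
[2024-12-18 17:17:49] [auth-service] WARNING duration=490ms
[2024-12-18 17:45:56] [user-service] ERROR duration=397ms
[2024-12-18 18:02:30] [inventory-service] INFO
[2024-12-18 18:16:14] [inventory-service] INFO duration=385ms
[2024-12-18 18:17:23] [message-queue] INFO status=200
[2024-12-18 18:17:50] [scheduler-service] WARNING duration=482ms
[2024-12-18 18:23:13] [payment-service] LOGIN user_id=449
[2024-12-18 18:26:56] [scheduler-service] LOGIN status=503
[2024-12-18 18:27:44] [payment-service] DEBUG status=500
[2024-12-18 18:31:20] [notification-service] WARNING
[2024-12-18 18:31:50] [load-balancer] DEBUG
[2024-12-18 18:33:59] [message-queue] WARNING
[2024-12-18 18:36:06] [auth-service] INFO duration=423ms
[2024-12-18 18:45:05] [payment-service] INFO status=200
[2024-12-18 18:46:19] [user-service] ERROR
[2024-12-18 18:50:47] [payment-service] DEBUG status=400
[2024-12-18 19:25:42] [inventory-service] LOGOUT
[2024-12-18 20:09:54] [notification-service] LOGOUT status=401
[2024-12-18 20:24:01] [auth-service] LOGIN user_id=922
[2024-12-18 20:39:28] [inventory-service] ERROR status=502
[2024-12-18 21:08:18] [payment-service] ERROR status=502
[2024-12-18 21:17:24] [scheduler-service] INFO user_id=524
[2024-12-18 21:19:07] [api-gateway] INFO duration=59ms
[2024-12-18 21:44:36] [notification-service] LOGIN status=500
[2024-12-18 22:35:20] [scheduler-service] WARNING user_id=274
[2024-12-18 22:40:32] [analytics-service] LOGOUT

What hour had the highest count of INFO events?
18

To find the peak hour:

1. Group all INFO events by hour
2. Count events in each hour
3. Find hour with maximum count
4. Peak hour: 18 (with 5 events)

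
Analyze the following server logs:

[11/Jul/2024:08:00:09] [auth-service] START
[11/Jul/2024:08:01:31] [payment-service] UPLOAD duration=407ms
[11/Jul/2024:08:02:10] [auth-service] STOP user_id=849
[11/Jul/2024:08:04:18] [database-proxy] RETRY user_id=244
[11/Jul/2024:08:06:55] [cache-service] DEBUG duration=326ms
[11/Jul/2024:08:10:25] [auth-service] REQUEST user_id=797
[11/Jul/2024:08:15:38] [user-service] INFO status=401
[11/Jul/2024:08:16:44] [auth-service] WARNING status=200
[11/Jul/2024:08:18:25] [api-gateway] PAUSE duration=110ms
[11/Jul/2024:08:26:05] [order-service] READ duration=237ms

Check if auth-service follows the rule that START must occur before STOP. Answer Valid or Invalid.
Valid

To validate ordering:

1. Required order: START → STOP
2. Rule: START must occur before STOP
3. Check actual order of events for auth-service
4. Result: Valid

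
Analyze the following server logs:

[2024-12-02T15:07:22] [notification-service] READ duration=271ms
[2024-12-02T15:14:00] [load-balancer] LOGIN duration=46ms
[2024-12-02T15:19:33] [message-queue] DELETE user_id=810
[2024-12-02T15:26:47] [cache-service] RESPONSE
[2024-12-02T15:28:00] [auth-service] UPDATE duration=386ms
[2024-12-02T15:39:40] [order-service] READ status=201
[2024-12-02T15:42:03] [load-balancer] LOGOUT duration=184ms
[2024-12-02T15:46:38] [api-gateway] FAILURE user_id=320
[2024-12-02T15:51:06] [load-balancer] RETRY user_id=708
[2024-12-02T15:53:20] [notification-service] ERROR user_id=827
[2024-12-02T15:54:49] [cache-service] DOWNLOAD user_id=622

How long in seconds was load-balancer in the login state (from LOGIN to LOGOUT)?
1683

To calculate state duration:

1. Find LOGIN event for load-balancer: 2024-12-02T15:14:00
2. Find LOGOUT event for load-balancer: 2024-12-02T15:42:03
3. Calculate duration: 2024-12-02T15:42:03 - 2024-12-02T15:14:00 = 1683 seconds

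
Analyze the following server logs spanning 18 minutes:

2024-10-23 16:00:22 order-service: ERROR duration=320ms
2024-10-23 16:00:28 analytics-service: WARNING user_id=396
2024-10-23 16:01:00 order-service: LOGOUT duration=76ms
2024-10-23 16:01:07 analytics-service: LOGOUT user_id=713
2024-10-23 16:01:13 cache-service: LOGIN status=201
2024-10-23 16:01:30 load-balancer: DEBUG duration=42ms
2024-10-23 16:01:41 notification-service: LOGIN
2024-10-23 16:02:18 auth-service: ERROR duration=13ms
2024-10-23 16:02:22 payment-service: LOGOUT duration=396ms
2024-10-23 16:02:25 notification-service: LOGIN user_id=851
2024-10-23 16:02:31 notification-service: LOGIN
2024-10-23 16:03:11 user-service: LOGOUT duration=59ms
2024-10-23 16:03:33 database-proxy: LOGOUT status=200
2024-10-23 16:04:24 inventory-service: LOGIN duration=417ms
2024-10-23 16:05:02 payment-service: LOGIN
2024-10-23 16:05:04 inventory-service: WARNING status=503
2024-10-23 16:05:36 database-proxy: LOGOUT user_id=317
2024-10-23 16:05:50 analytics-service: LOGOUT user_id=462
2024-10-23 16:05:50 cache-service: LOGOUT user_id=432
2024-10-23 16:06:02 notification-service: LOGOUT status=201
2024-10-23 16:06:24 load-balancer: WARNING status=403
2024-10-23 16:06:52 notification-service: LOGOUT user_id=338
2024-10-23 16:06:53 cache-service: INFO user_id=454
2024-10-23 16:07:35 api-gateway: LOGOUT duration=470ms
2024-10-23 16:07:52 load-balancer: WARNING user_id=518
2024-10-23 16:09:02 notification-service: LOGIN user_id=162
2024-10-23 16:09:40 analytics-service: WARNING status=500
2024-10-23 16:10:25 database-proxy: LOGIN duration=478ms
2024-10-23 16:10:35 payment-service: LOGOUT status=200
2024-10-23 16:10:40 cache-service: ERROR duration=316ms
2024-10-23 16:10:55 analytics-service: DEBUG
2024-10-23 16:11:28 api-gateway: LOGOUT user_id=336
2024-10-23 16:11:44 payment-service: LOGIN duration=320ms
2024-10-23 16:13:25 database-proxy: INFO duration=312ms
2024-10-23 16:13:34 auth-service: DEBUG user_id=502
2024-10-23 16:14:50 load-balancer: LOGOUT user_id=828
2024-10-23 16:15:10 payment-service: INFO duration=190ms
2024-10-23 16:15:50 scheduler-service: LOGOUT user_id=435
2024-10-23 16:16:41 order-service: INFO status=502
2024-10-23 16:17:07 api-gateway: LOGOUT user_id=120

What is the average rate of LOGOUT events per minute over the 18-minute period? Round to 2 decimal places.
0.89

To calculate the rate:

1. Count total LOGOUT events: 16
2. Total time period: 18 minutes
3. Rate = 16 / 18 = 0.89 events per minute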